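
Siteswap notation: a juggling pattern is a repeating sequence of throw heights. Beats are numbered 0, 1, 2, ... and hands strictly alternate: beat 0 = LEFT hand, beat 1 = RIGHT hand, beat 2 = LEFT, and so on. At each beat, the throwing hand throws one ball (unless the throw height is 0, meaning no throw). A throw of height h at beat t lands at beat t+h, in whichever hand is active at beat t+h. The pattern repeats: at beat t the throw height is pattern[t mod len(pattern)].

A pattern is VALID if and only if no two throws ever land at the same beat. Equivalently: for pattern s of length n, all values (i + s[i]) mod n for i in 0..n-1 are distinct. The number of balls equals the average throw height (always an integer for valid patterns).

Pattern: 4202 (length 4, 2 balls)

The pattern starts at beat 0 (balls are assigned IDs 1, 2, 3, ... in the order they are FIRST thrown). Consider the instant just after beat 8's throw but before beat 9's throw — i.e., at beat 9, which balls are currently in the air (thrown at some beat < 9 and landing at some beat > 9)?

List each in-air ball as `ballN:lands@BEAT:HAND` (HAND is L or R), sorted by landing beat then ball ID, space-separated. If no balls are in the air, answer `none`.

Answer: ball1:lands@12:L

Derivation:
Beat 0 (L): throw ball1 h=4 -> lands@4:L; in-air after throw: [b1@4:L]
Beat 1 (R): throw ball2 h=2 -> lands@3:R; in-air after throw: [b2@3:R b1@4:L]
Beat 3 (R): throw ball2 h=2 -> lands@5:R; in-air after throw: [b1@4:L b2@5:R]
Beat 4 (L): throw ball1 h=4 -> lands@8:L; in-air after throw: [b2@5:R b1@8:L]
Beat 5 (R): throw ball2 h=2 -> lands@7:R; in-air after throw: [b2@7:R b1@8:L]
Beat 7 (R): throw ball2 h=2 -> lands@9:R; in-air after throw: [b1@8:L b2@9:R]
Beat 8 (L): throw ball1 h=4 -> lands@12:L; in-air after throw: [b2@9:R b1@12:L]
Beat 9 (R): throw ball2 h=2 -> lands@11:R; in-air after throw: [b2@11:R b1@12:L]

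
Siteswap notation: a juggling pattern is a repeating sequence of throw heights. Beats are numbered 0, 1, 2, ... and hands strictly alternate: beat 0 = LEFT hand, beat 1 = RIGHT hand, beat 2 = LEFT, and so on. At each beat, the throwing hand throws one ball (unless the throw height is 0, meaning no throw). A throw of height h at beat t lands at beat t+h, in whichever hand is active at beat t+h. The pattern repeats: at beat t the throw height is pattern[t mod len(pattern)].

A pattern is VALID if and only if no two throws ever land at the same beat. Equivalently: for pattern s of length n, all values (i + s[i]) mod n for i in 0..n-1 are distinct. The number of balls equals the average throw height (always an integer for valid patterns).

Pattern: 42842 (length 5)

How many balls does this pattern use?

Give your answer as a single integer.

Pattern = [4, 2, 8, 4, 2], length n = 5
  position 0: throw height = 4, running sum = 4
  position 1: throw height = 2, running sum = 6
  position 2: throw height = 8, running sum = 14
  position 3: throw height = 4, running sum = 18
  position 4: throw height = 2, running sum = 20
Total sum = 20; balls = sum / n = 20 / 5 = 4

Answer: 4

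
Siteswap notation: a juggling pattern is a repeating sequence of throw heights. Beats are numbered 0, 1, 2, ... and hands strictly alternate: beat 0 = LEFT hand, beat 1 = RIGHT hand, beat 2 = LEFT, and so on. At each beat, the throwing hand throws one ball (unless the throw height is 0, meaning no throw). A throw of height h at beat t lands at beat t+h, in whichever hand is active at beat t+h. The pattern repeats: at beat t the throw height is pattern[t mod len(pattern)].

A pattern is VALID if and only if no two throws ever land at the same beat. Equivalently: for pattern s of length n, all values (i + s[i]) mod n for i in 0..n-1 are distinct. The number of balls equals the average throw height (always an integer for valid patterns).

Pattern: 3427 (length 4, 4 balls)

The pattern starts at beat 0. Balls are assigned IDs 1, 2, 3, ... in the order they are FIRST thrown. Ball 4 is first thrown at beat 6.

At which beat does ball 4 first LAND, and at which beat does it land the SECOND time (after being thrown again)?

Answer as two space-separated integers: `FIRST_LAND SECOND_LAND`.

Answer: 8 11

Derivation:
Beat 0 (L): throw ball1 h=3 -> lands@3:R; in-air after throw: [b1@3:R]
Beat 1 (R): throw ball2 h=4 -> lands@5:R; in-air after throw: [b1@3:R b2@5:R]
Beat 2 (L): throw ball3 h=2 -> lands@4:L; in-air after throw: [b1@3:R b3@4:L b2@5:R]
Beat 3 (R): throw ball1 h=7 -> lands@10:L; in-air after throw: [b3@4:L b2@5:R b1@10:L]
Beat 4 (L): throw ball3 h=3 -> lands@7:R; in-air after throw: [b2@5:R b3@7:R b1@10:L]
Beat 5 (R): throw ball2 h=4 -> lands@9:R; in-air after throw: [b3@7:R b2@9:R b1@10:L]
Beat 6 (L): throw ball4 h=2 -> lands@8:L; in-air after throw: [b3@7:R b4@8:L b2@9:R b1@10:L]
Beat 7 (R): throw ball3 h=7 -> lands@14:L; in-air after throw: [b4@8:L b2@9:R b1@10:L b3@14:L]
Beat 8 (L): throw ball4 h=3 -> lands@11:R; in-air after throw: [b2@9:R b1@10:L b4@11:R b3@14:L]
Beat 9 (R): throw ball2 h=4 -> lands@13:R; in-air after throw: [b1@10:L b4@11:R b2@13:R b3@14:L]
Beat 10 (L): throw ball1 h=2 -> lands@12:L; in-air after throw: [b4@11:R b1@12:L b2@13:R b3@14:L]
Beat 11 (R): throw ball4 h=7 -> lands@18:L; in-air after throw: [b1@12:L b2@13:R b3@14:L b4@18:L]
Ball 4: thrown@6 h=2 -> first land @8; rethrown@8 h=3 -> second land @11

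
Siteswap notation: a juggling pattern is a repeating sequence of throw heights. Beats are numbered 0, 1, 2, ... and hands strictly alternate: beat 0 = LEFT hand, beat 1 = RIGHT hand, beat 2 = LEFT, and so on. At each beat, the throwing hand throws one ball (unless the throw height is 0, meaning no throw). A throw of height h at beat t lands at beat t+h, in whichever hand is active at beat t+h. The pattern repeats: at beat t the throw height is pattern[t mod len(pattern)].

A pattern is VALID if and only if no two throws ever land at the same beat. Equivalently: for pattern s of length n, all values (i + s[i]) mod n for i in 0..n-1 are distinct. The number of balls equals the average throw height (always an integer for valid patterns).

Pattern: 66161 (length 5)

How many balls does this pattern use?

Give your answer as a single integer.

Answer: 4

Derivation:
Pattern = [6, 6, 1, 6, 1], length n = 5
  position 0: throw height = 6, running sum = 6
  position 1: throw height = 6, running sum = 12
  position 2: throw height = 1, running sum = 13
  position 3: throw height = 6, running sum = 19
  position 4: throw height = 1, running sum = 20
Total sum = 20; balls = sum / n = 20 / 5 = 4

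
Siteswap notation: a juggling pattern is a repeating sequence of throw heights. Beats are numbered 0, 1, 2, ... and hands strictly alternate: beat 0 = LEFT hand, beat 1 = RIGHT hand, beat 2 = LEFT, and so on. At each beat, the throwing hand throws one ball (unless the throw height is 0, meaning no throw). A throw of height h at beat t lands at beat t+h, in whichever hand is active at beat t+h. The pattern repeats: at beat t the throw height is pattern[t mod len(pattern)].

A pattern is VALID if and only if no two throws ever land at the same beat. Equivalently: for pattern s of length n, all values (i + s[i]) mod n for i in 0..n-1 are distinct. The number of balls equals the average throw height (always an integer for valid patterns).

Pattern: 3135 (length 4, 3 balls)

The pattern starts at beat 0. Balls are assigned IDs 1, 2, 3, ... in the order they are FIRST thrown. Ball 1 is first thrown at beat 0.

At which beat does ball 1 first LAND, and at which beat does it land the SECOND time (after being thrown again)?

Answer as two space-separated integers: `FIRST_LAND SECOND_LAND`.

Beat 0 (L): throw ball1 h=3 -> lands@3:R; in-air after throw: [b1@3:R]
Beat 1 (R): throw ball2 h=1 -> lands@2:L; in-air after throw: [b2@2:L b1@3:R]
Beat 2 (L): throw ball2 h=3 -> lands@5:R; in-air after throw: [b1@3:R b2@5:R]
Beat 3 (R): throw ball1 h=5 -> lands@8:L; in-air after throw: [b2@5:R b1@8:L]
Beat 4 (L): throw ball3 h=3 -> lands@7:R; in-air after throw: [b2@5:R b3@7:R b1@8:L]
Beat 5 (R): throw ball2 h=1 -> lands@6:L; in-air after throw: [b2@6:L b3@7:R b1@8:L]
Beat 6 (L): throw ball2 h=3 -> lands@9:R; in-air after throw: [b3@7:R b1@8:L b2@9:R]
Beat 7 (R): throw ball3 h=5 -> lands@12:L; in-air after throw: [b1@8:L b2@9:R b3@12:L]
Beat 8 (L): throw ball1 h=3 -> lands@11:R; in-air after throw: [b2@9:R b1@11:R b3@12:L]
Ball 1: thrown@0 h=3 -> first land @3; rethrown@3 h=5 -> second land @8

Answer: 3 8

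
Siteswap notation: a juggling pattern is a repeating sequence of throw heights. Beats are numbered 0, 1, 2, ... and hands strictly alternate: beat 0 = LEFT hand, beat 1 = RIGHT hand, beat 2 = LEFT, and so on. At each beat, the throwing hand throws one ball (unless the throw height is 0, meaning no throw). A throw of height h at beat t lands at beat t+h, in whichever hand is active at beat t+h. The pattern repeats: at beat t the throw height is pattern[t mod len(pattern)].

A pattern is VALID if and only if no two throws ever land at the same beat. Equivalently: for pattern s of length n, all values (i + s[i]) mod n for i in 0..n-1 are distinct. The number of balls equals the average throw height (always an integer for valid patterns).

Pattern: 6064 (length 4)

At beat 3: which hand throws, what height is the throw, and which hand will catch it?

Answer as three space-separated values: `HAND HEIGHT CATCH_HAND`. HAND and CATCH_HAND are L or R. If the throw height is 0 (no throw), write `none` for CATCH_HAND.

Answer: R 4 R

Derivation:
Beat 3: 3 mod 2 = 1, so hand = R
Throw height = pattern[3 mod 4] = pattern[3] = 4
Lands at beat 3+4=7, 7 mod 2 = 1, so catch hand = R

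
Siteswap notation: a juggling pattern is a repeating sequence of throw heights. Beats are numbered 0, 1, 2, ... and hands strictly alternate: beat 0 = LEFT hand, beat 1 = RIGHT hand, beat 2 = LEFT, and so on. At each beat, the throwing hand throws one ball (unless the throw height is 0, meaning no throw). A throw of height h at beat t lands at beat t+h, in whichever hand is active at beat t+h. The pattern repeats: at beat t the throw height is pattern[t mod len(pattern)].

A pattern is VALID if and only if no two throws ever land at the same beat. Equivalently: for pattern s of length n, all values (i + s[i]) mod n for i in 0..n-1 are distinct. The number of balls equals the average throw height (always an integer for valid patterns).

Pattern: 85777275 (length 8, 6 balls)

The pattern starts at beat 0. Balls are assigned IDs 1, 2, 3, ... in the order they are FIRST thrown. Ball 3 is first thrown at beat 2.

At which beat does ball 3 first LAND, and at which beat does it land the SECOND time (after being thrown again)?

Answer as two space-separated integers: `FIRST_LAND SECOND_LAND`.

Answer: 9 14

Derivation:
Beat 0 (L): throw ball1 h=8 -> lands@8:L; in-air after throw: [b1@8:L]
Beat 1 (R): throw ball2 h=5 -> lands@6:L; in-air after throw: [b2@6:L b1@8:L]
Beat 2 (L): throw ball3 h=7 -> lands@9:R; in-air after throw: [b2@6:L b1@8:L b3@9:R]
Beat 3 (R): throw ball4 h=7 -> lands@10:L; in-air after throw: [b2@6:L b1@8:L b3@9:R b4@10:L]
Beat 4 (L): throw ball5 h=7 -> lands@11:R; in-air after throw: [b2@6:L b1@8:L b3@9:R b4@10:L b5@11:R]
Beat 5 (R): throw ball6 h=2 -> lands@7:R; in-air after throw: [b2@6:L b6@7:R b1@8:L b3@9:R b4@10:L b5@11:R]
Beat 6 (L): throw ball2 h=7 -> lands@13:R; in-air after throw: [b6@7:R b1@8:L b3@9:R b4@10:L b5@11:R b2@13:R]
Beat 7 (R): throw ball6 h=5 -> lands@12:L; in-air after throw: [b1@8:L b3@9:R b4@10:L b5@11:R b6@12:L b2@13:R]
Beat 8 (L): throw ball1 h=8 -> lands@16:L; in-air after throw: [b3@9:R b4@10:L b5@11:R b6@12:L b2@13:R b1@16:L]
Beat 9 (R): throw ball3 h=5 -> lands@14:L; in-air after throw: [b4@10:L b5@11:R b6@12:L b2@13:R b3@14:L b1@16:L]
Beat 10 (L): throw ball4 h=7 -> lands@17:R; in-air after throw: [b5@11:R b6@12:L b2@13:R b3@14:L b1@16:L b4@17:R]
Beat 11 (R): throw ball5 h=7 -> lands@18:L; in-air after throw: [b6@12:L b2@13:R b3@14:L b1@16:L b4@17:R b5@18:L]
Beat 12 (L): throw ball6 h=7 -> lands@19:R; in-air after throw: [b2@13:R b3@14:L b1@16:L b4@17:R b5@18:L b6@19:R]
Beat 13 (R): throw ball2 h=2 -> lands@15:R; in-air after throw: [b3@14:L b2@15:R b1@16:L b4@17:R b5@18:L b6@19:R]
Beat 14 (L): throw ball3 h=7 -> lands@21:R; in-air after throw: [b2@15:R b1@16:L b4@17:R b5@18:L b6@19:R b3@21:R]
Ball 3: thrown@2 h=7 -> first land @9; rethrown@9 h=5 -> second land @14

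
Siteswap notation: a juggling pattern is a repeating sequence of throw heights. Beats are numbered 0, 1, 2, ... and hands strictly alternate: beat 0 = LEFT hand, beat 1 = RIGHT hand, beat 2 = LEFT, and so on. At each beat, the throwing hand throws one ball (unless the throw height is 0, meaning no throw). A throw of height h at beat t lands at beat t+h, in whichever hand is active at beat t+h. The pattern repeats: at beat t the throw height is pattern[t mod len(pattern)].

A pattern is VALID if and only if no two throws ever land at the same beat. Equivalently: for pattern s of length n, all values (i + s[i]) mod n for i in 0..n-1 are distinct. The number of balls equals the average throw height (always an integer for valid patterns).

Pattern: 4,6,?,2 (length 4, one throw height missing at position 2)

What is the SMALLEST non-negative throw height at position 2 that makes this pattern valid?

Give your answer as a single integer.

Answer: 0

Derivation:
i=0: (0 + 4) mod 4 = 0
i=1: (1 + 6) mod 4 = 3
i=2: s[i]=? (unknown)
i=3: (3 + 2) mod 4 = 1
Known residues: [0, 1, 3]; need a permutation of 0..3, so missing residue r = 2
Need (2 + s) mod 4 = 2; smallest s = (2 - 2) mod 4 = 0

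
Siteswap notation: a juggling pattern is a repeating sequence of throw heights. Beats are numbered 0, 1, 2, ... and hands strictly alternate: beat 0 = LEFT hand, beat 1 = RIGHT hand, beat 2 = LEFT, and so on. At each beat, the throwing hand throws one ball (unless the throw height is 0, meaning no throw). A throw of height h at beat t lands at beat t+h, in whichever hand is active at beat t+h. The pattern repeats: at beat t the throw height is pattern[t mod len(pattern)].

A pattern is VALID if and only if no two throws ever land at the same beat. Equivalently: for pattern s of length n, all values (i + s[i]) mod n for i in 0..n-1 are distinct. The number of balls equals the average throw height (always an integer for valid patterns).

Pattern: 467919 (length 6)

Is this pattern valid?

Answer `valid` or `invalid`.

i=0: (i + s[i]) mod n = (0 + 4) mod 6 = 4
i=1: (i + s[i]) mod n = (1 + 6) mod 6 = 1
i=2: (i + s[i]) mod n = (2 + 7) mod 6 = 3
i=3: (i + s[i]) mod n = (3 + 9) mod 6 = 0
i=4: (i + s[i]) mod n = (4 + 1) mod 6 = 5
i=5: (i + s[i]) mod n = (5 + 9) mod 6 = 2
Residues: [4, 1, 3, 0, 5, 2], distinct: True

Answer: valid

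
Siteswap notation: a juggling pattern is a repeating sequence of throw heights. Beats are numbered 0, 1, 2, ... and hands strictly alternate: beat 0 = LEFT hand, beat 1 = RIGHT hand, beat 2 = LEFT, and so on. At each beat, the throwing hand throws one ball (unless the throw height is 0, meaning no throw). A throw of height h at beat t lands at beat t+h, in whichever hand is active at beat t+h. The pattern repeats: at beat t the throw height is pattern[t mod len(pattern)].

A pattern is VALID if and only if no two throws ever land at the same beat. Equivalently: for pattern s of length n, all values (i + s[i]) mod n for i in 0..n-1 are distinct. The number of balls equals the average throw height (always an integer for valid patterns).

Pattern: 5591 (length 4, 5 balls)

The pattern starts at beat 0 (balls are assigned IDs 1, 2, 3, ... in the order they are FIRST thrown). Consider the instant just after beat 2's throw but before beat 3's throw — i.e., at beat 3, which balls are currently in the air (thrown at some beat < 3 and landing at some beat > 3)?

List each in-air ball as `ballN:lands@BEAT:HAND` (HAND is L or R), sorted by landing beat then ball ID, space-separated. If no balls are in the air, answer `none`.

Beat 0 (L): throw ball1 h=5 -> lands@5:R; in-air after throw: [b1@5:R]
Beat 1 (R): throw ball2 h=5 -> lands@6:L; in-air after throw: [b1@5:R b2@6:L]
Beat 2 (L): throw ball3 h=9 -> lands@11:R; in-air after throw: [b1@5:R b2@6:L b3@11:R]
Beat 3 (R): throw ball4 h=1 -> lands@4:L; in-air after throw: [b4@4:L b1@5:R b2@6:L b3@11:R]

Answer: ball1:lands@5:R ball2:lands@6:L ball3:lands@11:R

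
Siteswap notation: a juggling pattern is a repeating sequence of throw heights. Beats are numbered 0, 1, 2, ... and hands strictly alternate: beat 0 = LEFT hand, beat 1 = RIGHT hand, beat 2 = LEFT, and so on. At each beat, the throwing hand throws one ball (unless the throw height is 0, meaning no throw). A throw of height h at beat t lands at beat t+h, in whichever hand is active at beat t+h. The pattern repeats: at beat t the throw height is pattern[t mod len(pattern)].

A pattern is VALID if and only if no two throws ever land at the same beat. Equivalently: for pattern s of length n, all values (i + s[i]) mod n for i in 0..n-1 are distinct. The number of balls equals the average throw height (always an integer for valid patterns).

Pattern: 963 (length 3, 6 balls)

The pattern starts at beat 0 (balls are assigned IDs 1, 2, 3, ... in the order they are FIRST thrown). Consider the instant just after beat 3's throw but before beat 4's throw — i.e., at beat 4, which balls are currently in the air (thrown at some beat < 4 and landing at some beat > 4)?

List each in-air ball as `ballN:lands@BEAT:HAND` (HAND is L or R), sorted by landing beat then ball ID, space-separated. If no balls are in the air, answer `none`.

Beat 0 (L): throw ball1 h=9 -> lands@9:R; in-air after throw: [b1@9:R]
Beat 1 (R): throw ball2 h=6 -> lands@7:R; in-air after throw: [b2@7:R b1@9:R]
Beat 2 (L): throw ball3 h=3 -> lands@5:R; in-air after throw: [b3@5:R b2@7:R b1@9:R]
Beat 3 (R): throw ball4 h=9 -> lands@12:L; in-air after throw: [b3@5:R b2@7:R b1@9:R b4@12:L]
Beat 4 (L): throw ball5 h=6 -> lands@10:L; in-air after throw: [b3@5:R b2@7:R b1@9:R b5@10:L b4@12:L]

Answer: ball3:lands@5:R ball2:lands@7:R ball1:lands@9:R ball4:lands@12:L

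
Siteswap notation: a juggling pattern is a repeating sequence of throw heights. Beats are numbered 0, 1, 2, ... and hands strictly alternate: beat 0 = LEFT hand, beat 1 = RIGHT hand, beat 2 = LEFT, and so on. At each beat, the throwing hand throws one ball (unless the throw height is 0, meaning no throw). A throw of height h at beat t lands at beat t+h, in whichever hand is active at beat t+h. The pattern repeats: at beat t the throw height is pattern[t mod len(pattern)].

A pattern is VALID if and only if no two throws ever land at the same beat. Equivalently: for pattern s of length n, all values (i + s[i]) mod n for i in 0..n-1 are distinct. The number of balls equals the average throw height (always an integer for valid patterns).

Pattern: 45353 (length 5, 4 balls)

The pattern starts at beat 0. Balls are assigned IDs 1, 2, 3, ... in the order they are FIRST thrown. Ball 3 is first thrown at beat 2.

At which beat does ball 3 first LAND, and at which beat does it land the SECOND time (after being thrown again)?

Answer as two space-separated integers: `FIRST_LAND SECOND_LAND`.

Beat 0 (L): throw ball1 h=4 -> lands@4:L; in-air after throw: [b1@4:L]
Beat 1 (R): throw ball2 h=5 -> lands@6:L; in-air after throw: [b1@4:L b2@6:L]
Beat 2 (L): throw ball3 h=3 -> lands@5:R; in-air after throw: [b1@4:L b3@5:R b2@6:L]
Beat 3 (R): throw ball4 h=5 -> lands@8:L; in-air after throw: [b1@4:L b3@5:R b2@6:L b4@8:L]
Beat 4 (L): throw ball1 h=3 -> lands@7:R; in-air after throw: [b3@5:R b2@6:L b1@7:R b4@8:L]
Beat 5 (R): throw ball3 h=4 -> lands@9:R; in-air after throw: [b2@6:L b1@7:R b4@8:L b3@9:R]
Beat 6 (L): throw ball2 h=5 -> lands@11:R; in-air after throw: [b1@7:R b4@8:L b3@9:R b2@11:R]
Beat 7 (R): throw ball1 h=3 -> lands@10:L; in-air after throw: [b4@8:L b3@9:R b1@10:L b2@11:R]
Beat 8 (L): throw ball4 h=5 -> lands@13:R; in-air after throw: [b3@9:R b1@10:L b2@11:R b4@13:R]
Beat 9 (R): throw ball3 h=3 -> lands@12:L; in-air after throw: [b1@10:L b2@11:R b3@12:L b4@13:R]
Ball 3: thrown@2 h=3 -> first land @5; rethrown@5 h=4 -> second land @9

Answer: 5 9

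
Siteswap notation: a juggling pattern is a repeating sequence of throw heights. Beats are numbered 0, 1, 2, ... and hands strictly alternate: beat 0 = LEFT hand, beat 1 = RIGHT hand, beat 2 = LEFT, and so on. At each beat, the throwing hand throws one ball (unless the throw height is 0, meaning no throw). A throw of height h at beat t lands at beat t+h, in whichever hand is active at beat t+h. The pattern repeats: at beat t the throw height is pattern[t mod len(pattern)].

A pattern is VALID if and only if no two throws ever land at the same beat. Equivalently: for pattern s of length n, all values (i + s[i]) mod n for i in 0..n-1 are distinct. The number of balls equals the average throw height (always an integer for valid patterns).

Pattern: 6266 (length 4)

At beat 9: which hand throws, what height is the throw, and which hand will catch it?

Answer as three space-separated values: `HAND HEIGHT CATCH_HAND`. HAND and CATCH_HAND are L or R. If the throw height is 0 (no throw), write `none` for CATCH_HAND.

Beat 9: 9 mod 2 = 1, so hand = R
Throw height = pattern[9 mod 4] = pattern[1] = 2
Lands at beat 9+2=11, 11 mod 2 = 1, so catch hand = R

Answer: R 2 R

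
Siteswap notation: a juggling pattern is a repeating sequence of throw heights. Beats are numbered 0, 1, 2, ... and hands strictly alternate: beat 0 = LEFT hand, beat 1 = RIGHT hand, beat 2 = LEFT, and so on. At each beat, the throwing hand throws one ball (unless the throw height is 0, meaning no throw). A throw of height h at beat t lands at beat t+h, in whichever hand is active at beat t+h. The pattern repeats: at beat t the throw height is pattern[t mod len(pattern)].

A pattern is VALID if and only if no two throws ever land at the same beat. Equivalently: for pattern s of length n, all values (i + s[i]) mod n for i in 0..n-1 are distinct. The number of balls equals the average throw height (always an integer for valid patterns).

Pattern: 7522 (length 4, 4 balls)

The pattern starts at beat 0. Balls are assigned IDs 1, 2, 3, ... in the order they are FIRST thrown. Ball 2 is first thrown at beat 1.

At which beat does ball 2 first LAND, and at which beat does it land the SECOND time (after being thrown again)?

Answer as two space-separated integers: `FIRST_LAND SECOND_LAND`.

Beat 0 (L): throw ball1 h=7 -> lands@7:R; in-air after throw: [b1@7:R]
Beat 1 (R): throw ball2 h=5 -> lands@6:L; in-air after throw: [b2@6:L b1@7:R]
Beat 2 (L): throw ball3 h=2 -> lands@4:L; in-air after throw: [b3@4:L b2@6:L b1@7:R]
Beat 3 (R): throw ball4 h=2 -> lands@5:R; in-air after throw: [b3@4:L b4@5:R b2@6:L b1@7:R]
Beat 4 (L): throw ball3 h=7 -> lands@11:R; in-air after throw: [b4@5:R b2@6:L b1@7:R b3@11:R]
Beat 5 (R): throw ball4 h=5 -> lands@10:L; in-air after throw: [b2@6:L b1@7:R b4@10:L b3@11:R]
Beat 6 (L): throw ball2 h=2 -> lands@8:L; in-air after throw: [b1@7:R b2@8:L b4@10:L b3@11:R]
Beat 7 (R): throw ball1 h=2 -> lands@9:R; in-air after throw: [b2@8:L b1@9:R b4@10:L b3@11:R]
Beat 8 (L): throw ball2 h=7 -> lands@15:R; in-air after throw: [b1@9:R b4@10:L b3@11:R b2@15:R]
Ball 2: thrown@1 h=5 -> first land @6; rethrown@6 h=2 -> second land @8

Answer: 6 8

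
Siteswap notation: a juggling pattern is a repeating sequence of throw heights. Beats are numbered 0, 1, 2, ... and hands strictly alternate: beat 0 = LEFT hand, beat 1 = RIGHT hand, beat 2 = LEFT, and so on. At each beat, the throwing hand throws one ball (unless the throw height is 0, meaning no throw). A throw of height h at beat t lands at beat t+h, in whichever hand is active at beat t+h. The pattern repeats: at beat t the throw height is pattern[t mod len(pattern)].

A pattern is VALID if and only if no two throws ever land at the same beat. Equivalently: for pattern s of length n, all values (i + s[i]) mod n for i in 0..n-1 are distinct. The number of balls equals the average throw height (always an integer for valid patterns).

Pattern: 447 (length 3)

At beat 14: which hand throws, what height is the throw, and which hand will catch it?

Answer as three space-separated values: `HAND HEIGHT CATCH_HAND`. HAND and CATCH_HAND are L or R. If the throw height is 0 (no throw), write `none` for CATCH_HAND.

Answer: L 7 R

Derivation:
Beat 14: 14 mod 2 = 0, so hand = L
Throw height = pattern[14 mod 3] = pattern[2] = 7
Lands at beat 14+7=21, 21 mod 2 = 1, so catch hand = R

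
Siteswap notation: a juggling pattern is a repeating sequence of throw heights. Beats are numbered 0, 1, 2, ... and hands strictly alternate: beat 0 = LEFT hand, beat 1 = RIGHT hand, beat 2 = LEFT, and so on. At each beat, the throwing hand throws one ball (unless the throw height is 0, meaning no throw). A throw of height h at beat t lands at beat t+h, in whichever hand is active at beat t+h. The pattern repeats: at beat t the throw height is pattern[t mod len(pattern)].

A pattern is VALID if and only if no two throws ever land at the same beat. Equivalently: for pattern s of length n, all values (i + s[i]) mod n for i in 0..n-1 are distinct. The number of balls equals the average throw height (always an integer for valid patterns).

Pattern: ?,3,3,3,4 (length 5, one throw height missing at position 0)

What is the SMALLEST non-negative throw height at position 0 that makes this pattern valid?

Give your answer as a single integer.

i=0: s[i]=? (unknown)
i=1: (1 + 3) mod 5 = 4
i=2: (2 + 3) mod 5 = 0
i=3: (3 + 3) mod 5 = 1
i=4: (4 + 4) mod 5 = 3
Known residues: [0, 1, 3, 4]; need a permutation of 0..4, so missing residue r = 2
Need (0 + s) mod 5 = 2; smallest s = (2 - 0) mod 5 = 2

Answer: 2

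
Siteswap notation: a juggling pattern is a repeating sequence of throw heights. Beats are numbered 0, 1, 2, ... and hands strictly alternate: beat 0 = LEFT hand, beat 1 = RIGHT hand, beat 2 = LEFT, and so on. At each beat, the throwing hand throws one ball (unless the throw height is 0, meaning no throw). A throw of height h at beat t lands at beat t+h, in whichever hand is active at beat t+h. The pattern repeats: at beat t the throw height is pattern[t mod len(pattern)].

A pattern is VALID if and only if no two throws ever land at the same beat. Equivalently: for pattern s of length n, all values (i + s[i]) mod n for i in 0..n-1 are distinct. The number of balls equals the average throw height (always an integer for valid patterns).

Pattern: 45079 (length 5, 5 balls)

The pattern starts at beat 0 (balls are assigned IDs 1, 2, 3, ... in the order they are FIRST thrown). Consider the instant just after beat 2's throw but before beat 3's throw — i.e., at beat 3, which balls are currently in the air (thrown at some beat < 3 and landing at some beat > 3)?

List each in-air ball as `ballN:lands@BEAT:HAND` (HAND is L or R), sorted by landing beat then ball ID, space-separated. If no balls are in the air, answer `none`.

Beat 0 (L): throw ball1 h=4 -> lands@4:L; in-air after throw: [b1@4:L]
Beat 1 (R): throw ball2 h=5 -> lands@6:L; in-air after throw: [b1@4:L b2@6:L]
Beat 3 (R): throw ball3 h=7 -> lands@10:L; in-air after throw: [b1@4:L b2@6:L b3@10:L]

Answer: ball1:lands@4:L ball2:lands@6:L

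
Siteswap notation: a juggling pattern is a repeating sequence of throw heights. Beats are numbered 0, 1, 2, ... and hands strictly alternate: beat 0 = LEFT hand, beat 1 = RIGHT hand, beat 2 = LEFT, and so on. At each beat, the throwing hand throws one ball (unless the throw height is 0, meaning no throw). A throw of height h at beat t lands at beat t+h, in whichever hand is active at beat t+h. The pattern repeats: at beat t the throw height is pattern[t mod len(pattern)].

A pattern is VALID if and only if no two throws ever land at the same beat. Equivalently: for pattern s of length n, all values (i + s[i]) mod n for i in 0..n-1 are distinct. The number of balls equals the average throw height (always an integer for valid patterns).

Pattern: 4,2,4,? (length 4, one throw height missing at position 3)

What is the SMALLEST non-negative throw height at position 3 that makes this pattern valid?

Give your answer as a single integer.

i=0: (0 + 4) mod 4 = 0
i=1: (1 + 2) mod 4 = 3
i=2: (2 + 4) mod 4 = 2
i=3: s[i]=? (unknown)
Known residues: [0, 2, 3]; need a permutation of 0..3, so missing residue r = 1
Need (3 + s) mod 4 = 1; smallest s = (1 - 3) mod 4 = 2

Answer: 2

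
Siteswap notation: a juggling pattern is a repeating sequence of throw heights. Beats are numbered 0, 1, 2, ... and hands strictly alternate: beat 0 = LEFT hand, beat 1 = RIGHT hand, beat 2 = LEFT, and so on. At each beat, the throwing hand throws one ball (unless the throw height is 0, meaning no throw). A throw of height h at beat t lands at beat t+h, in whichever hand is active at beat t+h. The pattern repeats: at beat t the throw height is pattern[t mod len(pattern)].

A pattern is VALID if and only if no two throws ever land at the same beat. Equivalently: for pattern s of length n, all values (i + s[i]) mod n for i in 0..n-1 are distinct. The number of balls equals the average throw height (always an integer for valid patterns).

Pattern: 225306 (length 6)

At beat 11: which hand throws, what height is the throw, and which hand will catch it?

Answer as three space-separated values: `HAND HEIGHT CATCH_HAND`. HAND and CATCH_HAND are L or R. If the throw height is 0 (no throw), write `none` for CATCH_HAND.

Beat 11: 11 mod 2 = 1, so hand = R
Throw height = pattern[11 mod 6] = pattern[5] = 6
Lands at beat 11+6=17, 17 mod 2 = 1, so catch hand = R

Answer: R 6 R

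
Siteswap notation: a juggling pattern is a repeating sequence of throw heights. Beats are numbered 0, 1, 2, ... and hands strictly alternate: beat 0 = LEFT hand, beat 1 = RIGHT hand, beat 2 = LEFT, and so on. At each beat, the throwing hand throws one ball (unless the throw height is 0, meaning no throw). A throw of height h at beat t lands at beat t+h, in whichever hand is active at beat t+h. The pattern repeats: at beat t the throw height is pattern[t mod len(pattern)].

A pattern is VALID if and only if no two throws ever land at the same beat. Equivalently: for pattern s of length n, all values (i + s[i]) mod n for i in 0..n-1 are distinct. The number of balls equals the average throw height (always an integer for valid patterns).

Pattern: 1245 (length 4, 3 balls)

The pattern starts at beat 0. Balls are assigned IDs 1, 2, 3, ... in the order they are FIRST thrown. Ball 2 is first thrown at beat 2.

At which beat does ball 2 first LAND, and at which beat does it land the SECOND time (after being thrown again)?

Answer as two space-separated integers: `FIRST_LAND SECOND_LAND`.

Beat 0 (L): throw ball1 h=1 -> lands@1:R; in-air after throw: [b1@1:R]
Beat 1 (R): throw ball1 h=2 -> lands@3:R; in-air after throw: [b1@3:R]
Beat 2 (L): throw ball2 h=4 -> lands@6:L; in-air after throw: [b1@3:R b2@6:L]
Beat 3 (R): throw ball1 h=5 -> lands@8:L; in-air after throw: [b2@6:L b1@8:L]
Beat 4 (L): throw ball3 h=1 -> lands@5:R; in-air after throw: [b3@5:R b2@6:L b1@8:L]
Beat 5 (R): throw ball3 h=2 -> lands@7:R; in-air after throw: [b2@6:L b3@7:R b1@8:L]
Beat 6 (L): throw ball2 h=4 -> lands@10:L; in-air after throw: [b3@7:R b1@8:L b2@10:L]
Beat 7 (R): throw ball3 h=5 -> lands@12:L; in-air after throw: [b1@8:L b2@10:L b3@12:L]
Beat 8 (L): throw ball1 h=1 -> lands@9:R; in-air after throw: [b1@9:R b2@10:L b3@12:L]
Beat 9 (R): throw ball1 h=2 -> lands@11:R; in-air after throw: [b2@10:L b1@11:R b3@12:L]
Beat 10 (L): throw ball2 h=4 -> lands@14:L; in-air after throw: [b1@11:R b3@12:L b2@14:L]
Ball 2: thrown@2 h=4 -> first land @6; rethrown@6 h=4 -> second land @10

Answer: 6 10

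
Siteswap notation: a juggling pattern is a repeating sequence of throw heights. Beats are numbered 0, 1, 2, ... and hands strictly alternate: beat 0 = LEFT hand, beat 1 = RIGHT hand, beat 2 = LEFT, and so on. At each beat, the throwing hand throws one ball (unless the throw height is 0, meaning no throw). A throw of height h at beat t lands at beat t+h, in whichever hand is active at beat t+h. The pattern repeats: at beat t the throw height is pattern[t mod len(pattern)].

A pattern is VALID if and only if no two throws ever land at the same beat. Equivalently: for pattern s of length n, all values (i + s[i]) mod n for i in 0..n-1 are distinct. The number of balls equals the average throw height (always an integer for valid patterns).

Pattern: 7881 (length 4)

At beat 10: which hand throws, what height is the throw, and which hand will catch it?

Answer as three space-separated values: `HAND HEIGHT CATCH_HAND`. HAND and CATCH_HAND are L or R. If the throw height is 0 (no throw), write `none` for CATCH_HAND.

Beat 10: 10 mod 2 = 0, so hand = L
Throw height = pattern[10 mod 4] = pattern[2] = 8
Lands at beat 10+8=18, 18 mod 2 = 0, so catch hand = L

Answer: L 8 L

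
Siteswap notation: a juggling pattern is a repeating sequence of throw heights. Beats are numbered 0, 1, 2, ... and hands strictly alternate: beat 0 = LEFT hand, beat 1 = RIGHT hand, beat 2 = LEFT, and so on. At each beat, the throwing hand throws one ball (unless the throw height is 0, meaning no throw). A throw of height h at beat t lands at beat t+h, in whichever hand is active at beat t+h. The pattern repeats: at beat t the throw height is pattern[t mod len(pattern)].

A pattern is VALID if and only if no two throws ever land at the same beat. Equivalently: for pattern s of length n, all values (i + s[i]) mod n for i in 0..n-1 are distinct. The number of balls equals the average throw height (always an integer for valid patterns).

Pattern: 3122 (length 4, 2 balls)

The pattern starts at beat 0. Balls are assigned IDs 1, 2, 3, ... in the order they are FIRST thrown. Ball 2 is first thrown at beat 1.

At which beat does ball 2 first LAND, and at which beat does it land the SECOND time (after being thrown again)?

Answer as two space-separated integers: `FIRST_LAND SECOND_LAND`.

Answer: 2 4

Derivation:
Beat 0 (L): throw ball1 h=3 -> lands@3:R; in-air after throw: [b1@3:R]
Beat 1 (R): throw ball2 h=1 -> lands@2:L; in-air after throw: [b2@2:L b1@3:R]
Beat 2 (L): throw ball2 h=2 -> lands@4:L; in-air after throw: [b1@3:R b2@4:L]
Beat 3 (R): throw ball1 h=2 -> lands@5:R; in-air after throw: [b2@4:L b1@5:R]
Beat 4 (L): throw ball2 h=3 -> lands@7:R; in-air after throw: [b1@5:R b2@7:R]
Ball 2: thrown@1 h=1 -> first land @2; rethrown@2 h=2 -> second land @4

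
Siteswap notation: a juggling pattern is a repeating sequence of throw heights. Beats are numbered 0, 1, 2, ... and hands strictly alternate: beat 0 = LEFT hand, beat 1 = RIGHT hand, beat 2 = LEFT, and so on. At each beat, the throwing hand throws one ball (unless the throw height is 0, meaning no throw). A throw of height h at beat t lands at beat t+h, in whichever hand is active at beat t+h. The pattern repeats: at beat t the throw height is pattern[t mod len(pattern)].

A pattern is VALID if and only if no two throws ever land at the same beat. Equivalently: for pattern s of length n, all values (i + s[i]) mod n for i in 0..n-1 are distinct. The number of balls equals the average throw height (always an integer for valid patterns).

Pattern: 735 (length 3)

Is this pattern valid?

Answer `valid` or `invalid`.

i=0: (i + s[i]) mod n = (0 + 7) mod 3 = 1
i=1: (i + s[i]) mod n = (1 + 3) mod 3 = 1
i=2: (i + s[i]) mod n = (2 + 5) mod 3 = 1
Residues: [1, 1, 1], distinct: False

Answer: invalid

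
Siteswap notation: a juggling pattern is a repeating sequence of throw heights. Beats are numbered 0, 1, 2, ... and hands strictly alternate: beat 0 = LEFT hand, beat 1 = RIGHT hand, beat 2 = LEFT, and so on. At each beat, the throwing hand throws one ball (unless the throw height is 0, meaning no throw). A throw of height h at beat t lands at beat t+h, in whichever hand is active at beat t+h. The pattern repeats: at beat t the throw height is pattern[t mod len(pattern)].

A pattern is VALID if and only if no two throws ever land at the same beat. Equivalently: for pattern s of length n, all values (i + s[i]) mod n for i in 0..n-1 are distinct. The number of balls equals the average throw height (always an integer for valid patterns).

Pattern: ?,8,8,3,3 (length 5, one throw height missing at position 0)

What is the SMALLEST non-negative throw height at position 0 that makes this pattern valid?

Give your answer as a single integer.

Answer: 3

Derivation:
i=0: s[i]=? (unknown)
i=1: (1 + 8) mod 5 = 4
i=2: (2 + 8) mod 5 = 0
i=3: (3 + 3) mod 5 = 1
i=4: (4 + 3) mod 5 = 2
Known residues: [0, 1, 2, 4]; need a permutation of 0..4, so missing residue r = 3
Need (0 + s) mod 5 = 3; smallest s = (3 - 0) mod 5 = 3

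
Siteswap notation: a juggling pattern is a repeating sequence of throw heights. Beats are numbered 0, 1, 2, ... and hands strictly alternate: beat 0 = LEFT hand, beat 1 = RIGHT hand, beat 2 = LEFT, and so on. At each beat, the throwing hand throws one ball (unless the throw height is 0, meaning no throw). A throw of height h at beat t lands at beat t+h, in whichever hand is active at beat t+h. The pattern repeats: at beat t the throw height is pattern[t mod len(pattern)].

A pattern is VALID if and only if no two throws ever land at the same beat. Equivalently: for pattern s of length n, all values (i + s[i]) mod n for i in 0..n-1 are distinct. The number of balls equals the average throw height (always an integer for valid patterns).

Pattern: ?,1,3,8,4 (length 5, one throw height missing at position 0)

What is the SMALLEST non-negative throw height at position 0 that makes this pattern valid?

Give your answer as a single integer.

i=0: s[i]=? (unknown)
i=1: (1 + 1) mod 5 = 2
i=2: (2 + 3) mod 5 = 0
i=3: (3 + 8) mod 5 = 1
i=4: (4 + 4) mod 5 = 3
Known residues: [0, 1, 2, 3]; need a permutation of 0..4, so missing residue r = 4
Need (0 + s) mod 5 = 4; smallest s = (4 - 0) mod 5 = 4

Answer: 4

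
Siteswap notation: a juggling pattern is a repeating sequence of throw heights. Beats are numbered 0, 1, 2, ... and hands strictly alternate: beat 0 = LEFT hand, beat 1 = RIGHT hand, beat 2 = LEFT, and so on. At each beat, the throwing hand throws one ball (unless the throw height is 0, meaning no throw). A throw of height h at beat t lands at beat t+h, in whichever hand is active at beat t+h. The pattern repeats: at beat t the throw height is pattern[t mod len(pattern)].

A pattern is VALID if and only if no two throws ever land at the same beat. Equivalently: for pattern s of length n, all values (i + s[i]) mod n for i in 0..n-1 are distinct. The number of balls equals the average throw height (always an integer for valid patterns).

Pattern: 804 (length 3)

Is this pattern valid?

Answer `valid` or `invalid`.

i=0: (i + s[i]) mod n = (0 + 8) mod 3 = 2
i=1: (i + s[i]) mod n = (1 + 0) mod 3 = 1
i=2: (i + s[i]) mod n = (2 + 4) mod 3 = 0
Residues: [2, 1, 0], distinct: True

Answer: valid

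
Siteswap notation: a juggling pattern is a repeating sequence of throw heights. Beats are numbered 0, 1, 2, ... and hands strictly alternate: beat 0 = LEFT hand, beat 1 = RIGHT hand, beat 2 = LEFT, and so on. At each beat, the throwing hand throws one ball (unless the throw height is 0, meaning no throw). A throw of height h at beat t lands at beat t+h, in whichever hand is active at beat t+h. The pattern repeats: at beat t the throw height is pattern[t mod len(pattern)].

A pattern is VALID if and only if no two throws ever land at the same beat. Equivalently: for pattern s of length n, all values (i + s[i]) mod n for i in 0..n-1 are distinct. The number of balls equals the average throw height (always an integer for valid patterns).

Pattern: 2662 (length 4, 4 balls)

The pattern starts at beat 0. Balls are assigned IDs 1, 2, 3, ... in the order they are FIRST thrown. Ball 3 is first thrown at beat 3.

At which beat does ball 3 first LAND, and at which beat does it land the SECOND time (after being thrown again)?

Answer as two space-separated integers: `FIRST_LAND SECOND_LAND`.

Beat 0 (L): throw ball1 h=2 -> lands@2:L; in-air after throw: [b1@2:L]
Beat 1 (R): throw ball2 h=6 -> lands@7:R; in-air after throw: [b1@2:L b2@7:R]
Beat 2 (L): throw ball1 h=6 -> lands@8:L; in-air after throw: [b2@7:R b1@8:L]
Beat 3 (R): throw ball3 h=2 -> lands@5:R; in-air after throw: [b3@5:R b2@7:R b1@8:L]
Beat 4 (L): throw ball4 h=2 -> lands@6:L; in-air after throw: [b3@5:R b4@6:L b2@7:R b1@8:L]
Beat 5 (R): throw ball3 h=6 -> lands@11:R; in-air after throw: [b4@6:L b2@7:R b1@8:L b3@11:R]
Beat 6 (L): throw ball4 h=6 -> lands@12:L; in-air after throw: [b2@7:R b1@8:L b3@11:R b4@12:L]
Beat 7 (R): throw ball2 h=2 -> lands@9:R; in-air after throw: [b1@8:L b2@9:R b3@11:R b4@12:L]
Beat 8 (L): throw ball1 h=2 -> lands@10:L; in-air after throw: [b2@9:R b1@10:L b3@11:R b4@12:L]
Beat 9 (R): throw ball2 h=6 -> lands@15:R; in-air after throw: [b1@10:L b3@11:R b4@12:L b2@15:R]
Beat 10 (L): throw ball1 h=6 -> lands@16:L; in-air after throw: [b3@11:R b4@12:L b2@15:R b1@16:L]
Beat 11 (R): throw ball3 h=2 -> lands@13:R; in-air after throw: [b4@12:L b3@13:R b2@15:R b1@16:L]
Ball 3: thrown@3 h=2 -> first land @5; rethrown@5 h=6 -> second land @11

Answer: 5 11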